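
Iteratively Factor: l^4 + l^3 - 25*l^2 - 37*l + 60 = (l + 3)*(l^3 - 2*l^2 - 19*l + 20) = (l - 1)*(l + 3)*(l^2 - l - 20) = (l - 1)*(l + 3)*(l + 4)*(l - 5)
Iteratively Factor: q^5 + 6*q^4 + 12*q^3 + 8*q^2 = (q)*(q^4 + 6*q^3 + 12*q^2 + 8*q) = q*(q + 2)*(q^3 + 4*q^2 + 4*q) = q^2*(q + 2)*(q^2 + 4*q + 4) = q^2*(q + 2)^2*(q + 2)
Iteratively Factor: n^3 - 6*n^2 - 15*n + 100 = (n - 5)*(n^2 - n - 20) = (n - 5)^2*(n + 4)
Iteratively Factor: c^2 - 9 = (c - 3)*(c + 3)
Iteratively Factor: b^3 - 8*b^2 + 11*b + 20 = (b + 1)*(b^2 - 9*b + 20) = (b - 5)*(b + 1)*(b - 4)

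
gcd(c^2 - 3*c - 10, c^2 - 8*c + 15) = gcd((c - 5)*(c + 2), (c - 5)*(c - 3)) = c - 5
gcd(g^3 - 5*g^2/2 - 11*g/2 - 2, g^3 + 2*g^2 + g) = g + 1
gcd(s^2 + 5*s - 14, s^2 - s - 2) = s - 2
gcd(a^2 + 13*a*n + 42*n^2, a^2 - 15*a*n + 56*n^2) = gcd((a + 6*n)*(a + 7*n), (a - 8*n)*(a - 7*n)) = 1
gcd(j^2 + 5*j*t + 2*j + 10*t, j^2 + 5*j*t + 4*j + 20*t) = j + 5*t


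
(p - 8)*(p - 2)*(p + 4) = p^3 - 6*p^2 - 24*p + 64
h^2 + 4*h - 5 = (h - 1)*(h + 5)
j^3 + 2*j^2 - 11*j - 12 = (j - 3)*(j + 1)*(j + 4)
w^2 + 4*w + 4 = (w + 2)^2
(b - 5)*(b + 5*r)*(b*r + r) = b^3*r + 5*b^2*r^2 - 4*b^2*r - 20*b*r^2 - 5*b*r - 25*r^2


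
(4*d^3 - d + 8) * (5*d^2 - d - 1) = 20*d^5 - 4*d^4 - 9*d^3 + 41*d^2 - 7*d - 8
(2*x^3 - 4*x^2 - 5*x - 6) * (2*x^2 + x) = 4*x^5 - 6*x^4 - 14*x^3 - 17*x^2 - 6*x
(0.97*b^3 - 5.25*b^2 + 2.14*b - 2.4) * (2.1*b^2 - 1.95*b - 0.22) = 2.037*b^5 - 12.9165*b^4 + 14.5181*b^3 - 8.058*b^2 + 4.2092*b + 0.528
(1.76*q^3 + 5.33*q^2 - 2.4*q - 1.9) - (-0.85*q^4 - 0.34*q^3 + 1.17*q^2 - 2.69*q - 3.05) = 0.85*q^4 + 2.1*q^3 + 4.16*q^2 + 0.29*q + 1.15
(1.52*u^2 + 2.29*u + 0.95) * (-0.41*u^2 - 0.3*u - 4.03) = -0.6232*u^4 - 1.3949*u^3 - 7.2021*u^2 - 9.5137*u - 3.8285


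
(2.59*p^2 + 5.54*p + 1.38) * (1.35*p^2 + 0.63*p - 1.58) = 3.4965*p^4 + 9.1107*p^3 + 1.261*p^2 - 7.8838*p - 2.1804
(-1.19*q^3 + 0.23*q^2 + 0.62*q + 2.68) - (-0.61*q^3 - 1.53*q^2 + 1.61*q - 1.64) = -0.58*q^3 + 1.76*q^2 - 0.99*q + 4.32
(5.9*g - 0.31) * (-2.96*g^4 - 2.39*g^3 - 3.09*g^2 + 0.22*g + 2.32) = -17.464*g^5 - 13.1834*g^4 - 17.4901*g^3 + 2.2559*g^2 + 13.6198*g - 0.7192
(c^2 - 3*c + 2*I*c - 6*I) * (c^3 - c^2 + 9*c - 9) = c^5 - 4*c^4 + 2*I*c^4 + 12*c^3 - 8*I*c^3 - 36*c^2 + 24*I*c^2 + 27*c - 72*I*c + 54*I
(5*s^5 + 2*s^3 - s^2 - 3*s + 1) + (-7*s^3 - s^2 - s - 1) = 5*s^5 - 5*s^3 - 2*s^2 - 4*s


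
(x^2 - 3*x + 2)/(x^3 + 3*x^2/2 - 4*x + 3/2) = 2*(x - 2)/(2*x^2 + 5*x - 3)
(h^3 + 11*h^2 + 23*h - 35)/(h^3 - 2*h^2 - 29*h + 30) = (h + 7)/(h - 6)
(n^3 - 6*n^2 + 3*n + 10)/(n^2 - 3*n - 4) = (n^2 - 7*n + 10)/(n - 4)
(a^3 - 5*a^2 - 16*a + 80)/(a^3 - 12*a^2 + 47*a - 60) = (a + 4)/(a - 3)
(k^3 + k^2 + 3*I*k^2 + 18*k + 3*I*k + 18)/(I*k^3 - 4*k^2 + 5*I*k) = (-I*k^3 + k^2*(3 - I) + 3*k*(1 - 6*I) - 18*I)/(k*(k^2 + 4*I*k + 5))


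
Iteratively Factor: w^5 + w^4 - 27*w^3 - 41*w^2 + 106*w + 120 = (w + 3)*(w^4 - 2*w^3 - 21*w^2 + 22*w + 40) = (w - 5)*(w + 3)*(w^3 + 3*w^2 - 6*w - 8) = (w - 5)*(w + 3)*(w + 4)*(w^2 - w - 2) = (w - 5)*(w + 1)*(w + 3)*(w + 4)*(w - 2)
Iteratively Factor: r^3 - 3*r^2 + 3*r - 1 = (r - 1)*(r^2 - 2*r + 1) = (r - 1)^2*(r - 1)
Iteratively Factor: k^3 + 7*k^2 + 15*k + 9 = (k + 3)*(k^2 + 4*k + 3) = (k + 3)^2*(k + 1)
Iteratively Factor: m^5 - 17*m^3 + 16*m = (m - 4)*(m^4 + 4*m^3 - m^2 - 4*m) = m*(m - 4)*(m^3 + 4*m^2 - m - 4) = m*(m - 4)*(m + 4)*(m^2 - 1) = m*(m - 4)*(m - 1)*(m + 4)*(m + 1)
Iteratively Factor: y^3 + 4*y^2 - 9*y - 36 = (y + 4)*(y^2 - 9) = (y + 3)*(y + 4)*(y - 3)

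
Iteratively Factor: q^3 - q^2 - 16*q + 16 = (q + 4)*(q^2 - 5*q + 4) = (q - 1)*(q + 4)*(q - 4)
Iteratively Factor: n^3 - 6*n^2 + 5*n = (n - 1)*(n^2 - 5*n) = n*(n - 1)*(n - 5)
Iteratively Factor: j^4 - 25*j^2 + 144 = (j - 4)*(j^3 + 4*j^2 - 9*j - 36) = (j - 4)*(j + 4)*(j^2 - 9) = (j - 4)*(j - 3)*(j + 4)*(j + 3)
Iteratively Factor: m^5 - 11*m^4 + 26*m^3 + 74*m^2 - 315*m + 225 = (m - 1)*(m^4 - 10*m^3 + 16*m^2 + 90*m - 225) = (m - 5)*(m - 1)*(m^3 - 5*m^2 - 9*m + 45) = (m - 5)*(m - 1)*(m + 3)*(m^2 - 8*m + 15) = (m - 5)*(m - 3)*(m - 1)*(m + 3)*(m - 5)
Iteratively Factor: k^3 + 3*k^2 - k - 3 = (k + 1)*(k^2 + 2*k - 3) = (k - 1)*(k + 1)*(k + 3)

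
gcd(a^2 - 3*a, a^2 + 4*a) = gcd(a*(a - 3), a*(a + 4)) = a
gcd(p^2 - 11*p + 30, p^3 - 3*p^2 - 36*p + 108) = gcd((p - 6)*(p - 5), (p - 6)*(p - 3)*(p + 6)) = p - 6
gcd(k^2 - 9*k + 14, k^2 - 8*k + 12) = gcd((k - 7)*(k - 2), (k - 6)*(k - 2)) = k - 2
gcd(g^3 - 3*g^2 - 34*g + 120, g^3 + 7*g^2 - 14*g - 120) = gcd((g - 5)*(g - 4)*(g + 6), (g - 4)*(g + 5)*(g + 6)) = g^2 + 2*g - 24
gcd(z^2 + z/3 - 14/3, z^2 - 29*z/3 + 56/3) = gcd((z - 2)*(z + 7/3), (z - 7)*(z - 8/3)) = 1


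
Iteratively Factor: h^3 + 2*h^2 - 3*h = (h - 1)*(h^2 + 3*h) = (h - 1)*(h + 3)*(h)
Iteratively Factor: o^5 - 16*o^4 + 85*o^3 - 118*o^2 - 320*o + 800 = (o - 4)*(o^4 - 12*o^3 + 37*o^2 + 30*o - 200) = (o - 5)*(o - 4)*(o^3 - 7*o^2 + 2*o + 40) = (o - 5)^2*(o - 4)*(o^2 - 2*o - 8) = (o - 5)^2*(o - 4)^2*(o + 2)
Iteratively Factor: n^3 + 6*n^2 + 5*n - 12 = (n + 3)*(n^2 + 3*n - 4) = (n + 3)*(n + 4)*(n - 1)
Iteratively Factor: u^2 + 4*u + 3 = (u + 3)*(u + 1)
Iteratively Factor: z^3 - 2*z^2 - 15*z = (z + 3)*(z^2 - 5*z) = z*(z + 3)*(z - 5)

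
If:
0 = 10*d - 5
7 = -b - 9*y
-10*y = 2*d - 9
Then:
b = -71/5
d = 1/2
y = 4/5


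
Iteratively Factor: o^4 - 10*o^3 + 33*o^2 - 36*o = (o)*(o^3 - 10*o^2 + 33*o - 36) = o*(o - 3)*(o^2 - 7*o + 12) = o*(o - 3)^2*(o - 4)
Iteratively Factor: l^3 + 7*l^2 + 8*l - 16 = (l + 4)*(l^2 + 3*l - 4) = (l - 1)*(l + 4)*(l + 4)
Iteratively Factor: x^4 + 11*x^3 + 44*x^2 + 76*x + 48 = (x + 3)*(x^3 + 8*x^2 + 20*x + 16) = (x + 3)*(x + 4)*(x^2 + 4*x + 4) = (x + 2)*(x + 3)*(x + 4)*(x + 2)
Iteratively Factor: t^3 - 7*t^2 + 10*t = (t)*(t^2 - 7*t + 10) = t*(t - 2)*(t - 5)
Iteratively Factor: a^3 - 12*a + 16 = (a - 2)*(a^2 + 2*a - 8) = (a - 2)^2*(a + 4)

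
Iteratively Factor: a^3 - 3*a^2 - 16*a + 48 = (a + 4)*(a^2 - 7*a + 12) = (a - 4)*(a + 4)*(a - 3)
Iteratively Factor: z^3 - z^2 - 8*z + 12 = (z - 2)*(z^2 + z - 6) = (z - 2)*(z + 3)*(z - 2)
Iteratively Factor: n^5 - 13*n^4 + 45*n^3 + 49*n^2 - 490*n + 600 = (n - 5)*(n^4 - 8*n^3 + 5*n^2 + 74*n - 120) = (n - 5)*(n + 3)*(n^3 - 11*n^2 + 38*n - 40) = (n - 5)^2*(n + 3)*(n^2 - 6*n + 8) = (n - 5)^2*(n - 4)*(n + 3)*(n - 2)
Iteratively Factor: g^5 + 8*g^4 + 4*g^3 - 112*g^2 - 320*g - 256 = (g + 4)*(g^4 + 4*g^3 - 12*g^2 - 64*g - 64) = (g - 4)*(g + 4)*(g^3 + 8*g^2 + 20*g + 16) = (g - 4)*(g + 4)^2*(g^2 + 4*g + 4) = (g - 4)*(g + 2)*(g + 4)^2*(g + 2)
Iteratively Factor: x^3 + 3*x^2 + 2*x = (x)*(x^2 + 3*x + 2) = x*(x + 2)*(x + 1)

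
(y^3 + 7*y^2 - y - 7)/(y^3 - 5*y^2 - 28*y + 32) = (y^2 + 8*y + 7)/(y^2 - 4*y - 32)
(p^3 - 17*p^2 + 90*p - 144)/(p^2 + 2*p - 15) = (p^2 - 14*p + 48)/(p + 5)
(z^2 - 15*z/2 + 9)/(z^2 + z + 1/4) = 2*(2*z^2 - 15*z + 18)/(4*z^2 + 4*z + 1)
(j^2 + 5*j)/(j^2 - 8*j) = (j + 5)/(j - 8)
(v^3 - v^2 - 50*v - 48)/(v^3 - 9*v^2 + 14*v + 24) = (v^2 - 2*v - 48)/(v^2 - 10*v + 24)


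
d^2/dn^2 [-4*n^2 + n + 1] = -8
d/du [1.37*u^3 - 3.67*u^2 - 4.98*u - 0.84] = 4.11*u^2 - 7.34*u - 4.98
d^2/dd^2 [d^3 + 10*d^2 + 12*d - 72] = 6*d + 20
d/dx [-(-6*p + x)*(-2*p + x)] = 8*p - 2*x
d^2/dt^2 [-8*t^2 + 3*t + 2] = -16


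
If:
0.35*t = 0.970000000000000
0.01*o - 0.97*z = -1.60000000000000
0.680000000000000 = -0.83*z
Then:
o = -239.47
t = 2.77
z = -0.82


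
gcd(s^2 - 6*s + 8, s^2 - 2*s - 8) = s - 4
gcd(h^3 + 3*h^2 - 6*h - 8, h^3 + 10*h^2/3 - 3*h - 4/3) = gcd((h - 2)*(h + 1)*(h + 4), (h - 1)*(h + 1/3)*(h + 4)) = h + 4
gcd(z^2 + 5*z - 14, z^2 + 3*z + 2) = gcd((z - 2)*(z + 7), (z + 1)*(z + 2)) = 1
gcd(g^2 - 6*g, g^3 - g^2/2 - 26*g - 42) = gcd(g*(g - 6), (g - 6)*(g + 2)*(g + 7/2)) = g - 6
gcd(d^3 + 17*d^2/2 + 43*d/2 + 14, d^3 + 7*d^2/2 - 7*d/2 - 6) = d^2 + 5*d + 4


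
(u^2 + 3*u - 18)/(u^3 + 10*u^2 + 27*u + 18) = (u - 3)/(u^2 + 4*u + 3)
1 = 1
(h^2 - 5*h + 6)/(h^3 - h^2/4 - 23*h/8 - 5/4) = 8*(h - 3)/(8*h^2 + 14*h + 5)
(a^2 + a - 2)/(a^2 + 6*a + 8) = (a - 1)/(a + 4)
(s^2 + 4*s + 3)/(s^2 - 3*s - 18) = (s + 1)/(s - 6)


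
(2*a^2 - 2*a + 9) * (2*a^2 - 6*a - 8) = 4*a^4 - 16*a^3 + 14*a^2 - 38*a - 72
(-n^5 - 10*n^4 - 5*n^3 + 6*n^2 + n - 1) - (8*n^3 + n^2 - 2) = -n^5 - 10*n^4 - 13*n^3 + 5*n^2 + n + 1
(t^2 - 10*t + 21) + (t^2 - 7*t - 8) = 2*t^2 - 17*t + 13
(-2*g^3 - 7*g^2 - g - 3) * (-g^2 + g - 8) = 2*g^5 + 5*g^4 + 10*g^3 + 58*g^2 + 5*g + 24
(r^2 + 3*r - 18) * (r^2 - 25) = r^4 + 3*r^3 - 43*r^2 - 75*r + 450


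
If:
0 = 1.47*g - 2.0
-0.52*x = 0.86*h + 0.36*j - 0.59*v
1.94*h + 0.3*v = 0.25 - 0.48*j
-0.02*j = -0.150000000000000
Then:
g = 1.36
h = -0.111222016255525*x - 1.98666761728219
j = 7.50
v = 0.719235705119065*x + 1.68045059175816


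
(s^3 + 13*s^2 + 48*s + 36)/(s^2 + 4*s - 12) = (s^2 + 7*s + 6)/(s - 2)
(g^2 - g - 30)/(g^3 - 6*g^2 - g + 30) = (g^2 - g - 30)/(g^3 - 6*g^2 - g + 30)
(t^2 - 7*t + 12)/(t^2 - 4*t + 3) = (t - 4)/(t - 1)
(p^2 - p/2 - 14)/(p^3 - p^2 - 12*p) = (p + 7/2)/(p*(p + 3))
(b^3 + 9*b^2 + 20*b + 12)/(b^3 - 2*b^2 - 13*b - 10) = (b + 6)/(b - 5)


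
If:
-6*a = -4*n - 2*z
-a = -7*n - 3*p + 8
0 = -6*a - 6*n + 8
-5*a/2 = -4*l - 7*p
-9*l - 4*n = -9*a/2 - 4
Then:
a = 200/1077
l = 88/3231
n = 412/359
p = 164/3231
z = -624/359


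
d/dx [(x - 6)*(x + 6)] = 2*x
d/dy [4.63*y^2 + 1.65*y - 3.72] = 9.26*y + 1.65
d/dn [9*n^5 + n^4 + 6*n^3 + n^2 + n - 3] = 45*n^4 + 4*n^3 + 18*n^2 + 2*n + 1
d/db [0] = 0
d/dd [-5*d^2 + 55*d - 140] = 55 - 10*d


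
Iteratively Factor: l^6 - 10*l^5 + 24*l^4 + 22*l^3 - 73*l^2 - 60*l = (l + 1)*(l^5 - 11*l^4 + 35*l^3 - 13*l^2 - 60*l) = (l - 4)*(l + 1)*(l^4 - 7*l^3 + 7*l^2 + 15*l) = l*(l - 4)*(l + 1)*(l^3 - 7*l^2 + 7*l + 15) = l*(l - 4)*(l + 1)^2*(l^2 - 8*l + 15) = l*(l - 5)*(l - 4)*(l + 1)^2*(l - 3)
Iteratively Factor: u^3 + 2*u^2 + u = (u)*(u^2 + 2*u + 1) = u*(u + 1)*(u + 1)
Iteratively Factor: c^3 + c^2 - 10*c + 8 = (c - 1)*(c^2 + 2*c - 8) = (c - 2)*(c - 1)*(c + 4)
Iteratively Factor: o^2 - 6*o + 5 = (o - 5)*(o - 1)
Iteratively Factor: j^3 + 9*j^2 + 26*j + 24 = (j + 3)*(j^2 + 6*j + 8) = (j + 2)*(j + 3)*(j + 4)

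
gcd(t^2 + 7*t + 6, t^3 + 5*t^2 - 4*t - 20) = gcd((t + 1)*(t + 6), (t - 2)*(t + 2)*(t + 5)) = 1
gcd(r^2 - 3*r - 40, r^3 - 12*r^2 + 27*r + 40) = r - 8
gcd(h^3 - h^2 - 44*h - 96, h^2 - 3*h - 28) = h + 4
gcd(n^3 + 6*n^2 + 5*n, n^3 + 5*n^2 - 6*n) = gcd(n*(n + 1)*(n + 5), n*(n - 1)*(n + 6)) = n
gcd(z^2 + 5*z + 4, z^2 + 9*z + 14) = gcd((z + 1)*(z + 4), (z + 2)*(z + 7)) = 1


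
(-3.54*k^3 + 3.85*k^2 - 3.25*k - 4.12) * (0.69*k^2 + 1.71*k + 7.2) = -2.4426*k^5 - 3.3969*k^4 - 21.147*k^3 + 19.3197*k^2 - 30.4452*k - 29.664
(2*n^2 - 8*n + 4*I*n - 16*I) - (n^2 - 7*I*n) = n^2 - 8*n + 11*I*n - 16*I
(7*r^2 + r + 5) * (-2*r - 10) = -14*r^3 - 72*r^2 - 20*r - 50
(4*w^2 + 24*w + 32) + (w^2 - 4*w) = 5*w^2 + 20*w + 32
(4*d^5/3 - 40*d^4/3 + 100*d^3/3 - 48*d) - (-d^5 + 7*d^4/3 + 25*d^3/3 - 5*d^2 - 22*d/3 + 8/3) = 7*d^5/3 - 47*d^4/3 + 25*d^3 + 5*d^2 - 122*d/3 - 8/3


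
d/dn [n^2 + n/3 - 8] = 2*n + 1/3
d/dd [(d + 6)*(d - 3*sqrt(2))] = 2*d - 3*sqrt(2) + 6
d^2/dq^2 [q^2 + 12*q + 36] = 2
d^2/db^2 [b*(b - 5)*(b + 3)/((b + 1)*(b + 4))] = 8*(4*b^3 + 21*b^2 + 57*b + 67)/(b^6 + 15*b^5 + 87*b^4 + 245*b^3 + 348*b^2 + 240*b + 64)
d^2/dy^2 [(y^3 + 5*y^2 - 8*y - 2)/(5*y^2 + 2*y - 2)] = 8*(-59*y^3 - 3*y^2 - 72*y - 10)/(125*y^6 + 150*y^5 - 90*y^4 - 112*y^3 + 36*y^2 + 24*y - 8)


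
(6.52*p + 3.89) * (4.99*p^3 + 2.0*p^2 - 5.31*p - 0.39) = 32.5348*p^4 + 32.4511*p^3 - 26.8412*p^2 - 23.1987*p - 1.5171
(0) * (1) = 0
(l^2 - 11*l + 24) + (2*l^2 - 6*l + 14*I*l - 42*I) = 3*l^2 - 17*l + 14*I*l + 24 - 42*I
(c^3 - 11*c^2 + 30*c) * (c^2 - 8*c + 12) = c^5 - 19*c^4 + 130*c^3 - 372*c^2 + 360*c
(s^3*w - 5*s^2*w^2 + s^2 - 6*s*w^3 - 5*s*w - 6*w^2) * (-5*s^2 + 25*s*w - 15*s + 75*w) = -5*s^5*w + 50*s^4*w^2 - 15*s^4*w - 5*s^4 - 95*s^3*w^3 + 150*s^3*w^2 + 50*s^3*w - 15*s^3 - 150*s^2*w^4 - 285*s^2*w^3 - 95*s^2*w^2 + 150*s^2*w - 450*s*w^4 - 150*s*w^3 - 285*s*w^2 - 450*w^3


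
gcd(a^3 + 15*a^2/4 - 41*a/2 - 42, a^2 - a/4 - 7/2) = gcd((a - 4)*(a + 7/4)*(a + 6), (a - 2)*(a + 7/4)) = a + 7/4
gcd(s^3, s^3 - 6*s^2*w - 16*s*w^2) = s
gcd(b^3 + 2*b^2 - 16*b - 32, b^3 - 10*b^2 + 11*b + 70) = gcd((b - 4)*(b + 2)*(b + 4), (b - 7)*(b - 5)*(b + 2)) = b + 2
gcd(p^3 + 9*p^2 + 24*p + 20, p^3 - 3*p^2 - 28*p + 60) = p + 5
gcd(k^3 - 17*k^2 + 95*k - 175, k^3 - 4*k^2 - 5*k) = k - 5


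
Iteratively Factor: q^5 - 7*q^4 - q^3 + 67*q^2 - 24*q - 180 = (q - 3)*(q^4 - 4*q^3 - 13*q^2 + 28*q + 60) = (q - 3)*(q + 2)*(q^3 - 6*q^2 - q + 30) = (q - 5)*(q - 3)*(q + 2)*(q^2 - q - 6) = (q - 5)*(q - 3)^2*(q + 2)*(q + 2)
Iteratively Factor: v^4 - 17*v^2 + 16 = (v - 1)*(v^3 + v^2 - 16*v - 16) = (v - 1)*(v + 4)*(v^2 - 3*v - 4) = (v - 1)*(v + 1)*(v + 4)*(v - 4)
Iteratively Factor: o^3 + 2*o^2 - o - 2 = (o - 1)*(o^2 + 3*o + 2) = (o - 1)*(o + 1)*(o + 2)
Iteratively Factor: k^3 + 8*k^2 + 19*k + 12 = (k + 4)*(k^2 + 4*k + 3) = (k + 1)*(k + 4)*(k + 3)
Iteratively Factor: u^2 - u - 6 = (u - 3)*(u + 2)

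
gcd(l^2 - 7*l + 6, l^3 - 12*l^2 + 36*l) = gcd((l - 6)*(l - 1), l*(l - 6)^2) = l - 6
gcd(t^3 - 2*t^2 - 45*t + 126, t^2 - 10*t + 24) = t - 6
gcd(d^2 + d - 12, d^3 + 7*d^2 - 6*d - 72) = d^2 + d - 12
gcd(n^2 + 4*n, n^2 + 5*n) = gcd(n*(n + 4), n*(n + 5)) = n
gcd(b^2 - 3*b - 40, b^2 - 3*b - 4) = 1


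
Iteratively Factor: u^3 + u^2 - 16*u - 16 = (u + 1)*(u^2 - 16) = (u + 1)*(u + 4)*(u - 4)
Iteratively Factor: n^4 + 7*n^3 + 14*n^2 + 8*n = (n + 2)*(n^3 + 5*n^2 + 4*n) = (n + 1)*(n + 2)*(n^2 + 4*n) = (n + 1)*(n + 2)*(n + 4)*(n)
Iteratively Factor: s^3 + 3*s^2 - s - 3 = (s + 1)*(s^2 + 2*s - 3) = (s + 1)*(s + 3)*(s - 1)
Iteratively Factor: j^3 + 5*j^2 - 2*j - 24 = (j - 2)*(j^2 + 7*j + 12) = (j - 2)*(j + 4)*(j + 3)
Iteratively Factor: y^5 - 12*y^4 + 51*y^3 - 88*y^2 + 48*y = (y - 4)*(y^4 - 8*y^3 + 19*y^2 - 12*y) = (y - 4)^2*(y^3 - 4*y^2 + 3*y) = y*(y - 4)^2*(y^2 - 4*y + 3) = y*(y - 4)^2*(y - 1)*(y - 3)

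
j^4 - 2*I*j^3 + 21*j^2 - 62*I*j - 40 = (j - 4*I)*(j - 2*I)*(j - I)*(j + 5*I)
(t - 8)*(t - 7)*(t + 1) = t^3 - 14*t^2 + 41*t + 56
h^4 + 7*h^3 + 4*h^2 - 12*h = h*(h - 1)*(h + 2)*(h + 6)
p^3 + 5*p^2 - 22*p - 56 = (p - 4)*(p + 2)*(p + 7)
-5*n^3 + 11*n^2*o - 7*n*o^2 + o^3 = (-5*n + o)*(-n + o)^2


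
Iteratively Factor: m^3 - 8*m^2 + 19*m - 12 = (m - 4)*(m^2 - 4*m + 3) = (m - 4)*(m - 1)*(m - 3)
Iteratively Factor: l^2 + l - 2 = (l + 2)*(l - 1)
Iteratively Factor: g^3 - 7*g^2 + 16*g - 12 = (g - 2)*(g^2 - 5*g + 6) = (g - 3)*(g - 2)*(g - 2)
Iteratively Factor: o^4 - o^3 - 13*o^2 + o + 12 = (o + 1)*(o^3 - 2*o^2 - 11*o + 12) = (o - 4)*(o + 1)*(o^2 + 2*o - 3) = (o - 4)*(o + 1)*(o + 3)*(o - 1)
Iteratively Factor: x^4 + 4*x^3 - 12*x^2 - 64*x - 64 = (x + 2)*(x^3 + 2*x^2 - 16*x - 32) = (x - 4)*(x + 2)*(x^2 + 6*x + 8) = (x - 4)*(x + 2)*(x + 4)*(x + 2)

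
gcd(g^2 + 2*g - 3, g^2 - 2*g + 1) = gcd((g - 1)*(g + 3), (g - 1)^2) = g - 1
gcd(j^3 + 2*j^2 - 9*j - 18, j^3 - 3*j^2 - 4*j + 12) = j^2 - j - 6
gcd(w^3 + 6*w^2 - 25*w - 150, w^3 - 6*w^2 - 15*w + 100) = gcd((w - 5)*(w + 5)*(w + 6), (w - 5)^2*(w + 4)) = w - 5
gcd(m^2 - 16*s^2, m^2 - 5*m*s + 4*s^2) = -m + 4*s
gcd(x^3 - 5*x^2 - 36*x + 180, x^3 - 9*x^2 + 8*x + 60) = x^2 - 11*x + 30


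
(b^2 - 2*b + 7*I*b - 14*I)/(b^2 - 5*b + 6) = (b + 7*I)/(b - 3)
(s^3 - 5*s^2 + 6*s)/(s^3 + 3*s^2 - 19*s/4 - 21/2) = 4*s*(s - 3)/(4*s^2 + 20*s + 21)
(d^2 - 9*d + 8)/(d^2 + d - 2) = (d - 8)/(d + 2)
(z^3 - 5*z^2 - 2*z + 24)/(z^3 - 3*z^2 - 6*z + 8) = (z - 3)/(z - 1)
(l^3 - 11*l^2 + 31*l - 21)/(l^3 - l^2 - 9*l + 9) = (l - 7)/(l + 3)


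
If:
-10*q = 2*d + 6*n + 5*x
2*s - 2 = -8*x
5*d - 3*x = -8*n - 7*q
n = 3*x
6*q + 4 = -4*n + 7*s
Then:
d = -49/334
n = 54/167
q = -73/334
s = 95/167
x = 18/167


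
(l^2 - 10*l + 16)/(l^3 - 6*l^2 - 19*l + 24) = (l - 2)/(l^2 + 2*l - 3)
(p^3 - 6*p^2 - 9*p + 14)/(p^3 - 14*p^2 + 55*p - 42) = (p + 2)/(p - 6)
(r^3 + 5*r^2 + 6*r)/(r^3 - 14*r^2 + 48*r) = (r^2 + 5*r + 6)/(r^2 - 14*r + 48)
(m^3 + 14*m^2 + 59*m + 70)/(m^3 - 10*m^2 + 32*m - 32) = (m^3 + 14*m^2 + 59*m + 70)/(m^3 - 10*m^2 + 32*m - 32)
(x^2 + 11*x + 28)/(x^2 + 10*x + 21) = (x + 4)/(x + 3)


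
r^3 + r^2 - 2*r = r*(r - 1)*(r + 2)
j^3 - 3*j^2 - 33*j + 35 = (j - 7)*(j - 1)*(j + 5)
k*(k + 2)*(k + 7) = k^3 + 9*k^2 + 14*k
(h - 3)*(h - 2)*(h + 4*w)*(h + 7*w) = h^4 + 11*h^3*w - 5*h^3 + 28*h^2*w^2 - 55*h^2*w + 6*h^2 - 140*h*w^2 + 66*h*w + 168*w^2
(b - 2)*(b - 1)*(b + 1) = b^3 - 2*b^2 - b + 2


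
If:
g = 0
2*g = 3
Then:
No Solution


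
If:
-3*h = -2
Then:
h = 2/3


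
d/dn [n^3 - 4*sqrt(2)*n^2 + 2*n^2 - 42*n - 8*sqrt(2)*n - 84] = 3*n^2 - 8*sqrt(2)*n + 4*n - 42 - 8*sqrt(2)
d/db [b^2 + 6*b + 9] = 2*b + 6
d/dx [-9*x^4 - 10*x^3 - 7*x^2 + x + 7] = -36*x^3 - 30*x^2 - 14*x + 1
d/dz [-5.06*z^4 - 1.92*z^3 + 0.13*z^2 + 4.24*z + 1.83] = -20.24*z^3 - 5.76*z^2 + 0.26*z + 4.24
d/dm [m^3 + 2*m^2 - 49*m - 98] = 3*m^2 + 4*m - 49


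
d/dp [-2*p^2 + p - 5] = 1 - 4*p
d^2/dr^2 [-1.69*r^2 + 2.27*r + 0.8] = -3.38000000000000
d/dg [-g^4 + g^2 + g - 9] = -4*g^3 + 2*g + 1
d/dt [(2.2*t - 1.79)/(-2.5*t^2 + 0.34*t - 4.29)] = (5.5*t^2 - 8.95*t - 8.8294)/(6.25*t^4 - 1.7*t^3 + 21.5656*t^2 - 2.9172*t + 18.4041)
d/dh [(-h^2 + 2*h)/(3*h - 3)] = (-h^2 + 2*h - 2)/(3*(h^2 - 2*h + 1))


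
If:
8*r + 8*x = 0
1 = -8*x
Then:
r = 1/8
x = -1/8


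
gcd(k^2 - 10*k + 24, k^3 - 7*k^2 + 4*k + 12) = k - 6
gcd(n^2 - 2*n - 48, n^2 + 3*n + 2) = 1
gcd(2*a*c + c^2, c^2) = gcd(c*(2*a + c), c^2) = c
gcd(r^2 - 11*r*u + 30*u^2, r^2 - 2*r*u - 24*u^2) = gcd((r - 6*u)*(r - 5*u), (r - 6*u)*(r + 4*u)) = r - 6*u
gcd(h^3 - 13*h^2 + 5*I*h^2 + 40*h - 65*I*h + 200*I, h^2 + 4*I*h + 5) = h + 5*I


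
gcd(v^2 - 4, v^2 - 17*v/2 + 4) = 1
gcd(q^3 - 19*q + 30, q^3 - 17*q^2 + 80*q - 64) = 1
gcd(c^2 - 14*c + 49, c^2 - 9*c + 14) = c - 7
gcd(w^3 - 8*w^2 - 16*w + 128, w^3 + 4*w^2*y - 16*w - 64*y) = w^2 - 16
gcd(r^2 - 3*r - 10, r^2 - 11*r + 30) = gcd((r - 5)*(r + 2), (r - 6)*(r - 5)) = r - 5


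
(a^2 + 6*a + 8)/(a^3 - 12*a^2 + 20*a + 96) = (a + 4)/(a^2 - 14*a + 48)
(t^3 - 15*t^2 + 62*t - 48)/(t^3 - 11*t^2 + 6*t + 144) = (t - 1)/(t + 3)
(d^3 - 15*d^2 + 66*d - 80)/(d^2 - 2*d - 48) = (d^2 - 7*d + 10)/(d + 6)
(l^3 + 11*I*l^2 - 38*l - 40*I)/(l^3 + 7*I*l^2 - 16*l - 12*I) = (l^2 + 9*I*l - 20)/(l^2 + 5*I*l - 6)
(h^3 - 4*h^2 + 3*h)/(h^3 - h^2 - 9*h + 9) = h/(h + 3)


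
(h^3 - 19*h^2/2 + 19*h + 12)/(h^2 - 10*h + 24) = h + 1/2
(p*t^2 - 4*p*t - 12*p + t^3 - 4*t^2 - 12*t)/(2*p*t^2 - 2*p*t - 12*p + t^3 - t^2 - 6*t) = (p*t - 6*p + t^2 - 6*t)/(2*p*t - 6*p + t^2 - 3*t)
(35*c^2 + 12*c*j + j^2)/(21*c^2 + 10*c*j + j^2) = (5*c + j)/(3*c + j)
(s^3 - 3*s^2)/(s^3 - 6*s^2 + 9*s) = s/(s - 3)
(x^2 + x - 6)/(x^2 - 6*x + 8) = (x + 3)/(x - 4)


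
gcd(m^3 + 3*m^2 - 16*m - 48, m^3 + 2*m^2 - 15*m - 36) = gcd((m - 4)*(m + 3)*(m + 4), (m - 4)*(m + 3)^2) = m^2 - m - 12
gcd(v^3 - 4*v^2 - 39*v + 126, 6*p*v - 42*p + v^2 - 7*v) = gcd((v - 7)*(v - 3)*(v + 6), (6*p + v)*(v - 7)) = v - 7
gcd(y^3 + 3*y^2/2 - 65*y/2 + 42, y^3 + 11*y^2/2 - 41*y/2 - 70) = y^2 + 3*y - 28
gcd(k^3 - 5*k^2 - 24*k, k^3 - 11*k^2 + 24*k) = k^2 - 8*k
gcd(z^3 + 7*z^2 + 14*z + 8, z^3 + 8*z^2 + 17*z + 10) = z^2 + 3*z + 2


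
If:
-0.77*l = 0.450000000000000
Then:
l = -0.58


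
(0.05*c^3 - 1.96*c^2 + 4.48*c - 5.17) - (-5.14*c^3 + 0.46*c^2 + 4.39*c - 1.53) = 5.19*c^3 - 2.42*c^2 + 0.0900000000000007*c - 3.64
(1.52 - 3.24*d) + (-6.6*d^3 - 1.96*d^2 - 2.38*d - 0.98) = -6.6*d^3 - 1.96*d^2 - 5.62*d + 0.54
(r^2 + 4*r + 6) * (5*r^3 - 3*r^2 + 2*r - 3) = 5*r^5 + 17*r^4 + 20*r^3 - 13*r^2 - 18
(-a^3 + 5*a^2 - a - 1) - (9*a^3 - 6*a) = -10*a^3 + 5*a^2 + 5*a - 1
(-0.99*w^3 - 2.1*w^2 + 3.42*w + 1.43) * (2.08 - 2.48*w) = 2.4552*w^4 + 3.1488*w^3 - 12.8496*w^2 + 3.5672*w + 2.9744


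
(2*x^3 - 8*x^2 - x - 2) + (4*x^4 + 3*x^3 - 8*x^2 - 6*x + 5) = 4*x^4 + 5*x^3 - 16*x^2 - 7*x + 3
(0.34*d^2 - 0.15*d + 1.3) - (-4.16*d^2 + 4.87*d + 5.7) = 4.5*d^2 - 5.02*d - 4.4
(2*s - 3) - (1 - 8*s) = 10*s - 4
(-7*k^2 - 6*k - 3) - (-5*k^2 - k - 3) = -2*k^2 - 5*k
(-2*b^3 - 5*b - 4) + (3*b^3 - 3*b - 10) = b^3 - 8*b - 14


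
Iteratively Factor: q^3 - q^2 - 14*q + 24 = (q + 4)*(q^2 - 5*q + 6) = (q - 2)*(q + 4)*(q - 3)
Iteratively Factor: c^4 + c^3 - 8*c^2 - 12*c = (c - 3)*(c^3 + 4*c^2 + 4*c) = (c - 3)*(c + 2)*(c^2 + 2*c) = (c - 3)*(c + 2)^2*(c)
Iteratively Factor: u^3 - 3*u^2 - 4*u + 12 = (u - 3)*(u^2 - 4) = (u - 3)*(u + 2)*(u - 2)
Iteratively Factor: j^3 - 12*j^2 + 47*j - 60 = (j - 5)*(j^2 - 7*j + 12) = (j - 5)*(j - 4)*(j - 3)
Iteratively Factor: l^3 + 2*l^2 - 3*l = (l + 3)*(l^2 - l) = l*(l + 3)*(l - 1)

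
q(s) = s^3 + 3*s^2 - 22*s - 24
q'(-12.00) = 338.00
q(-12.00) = -1056.00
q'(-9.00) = 167.00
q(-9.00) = -312.00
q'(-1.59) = -23.96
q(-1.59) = 14.54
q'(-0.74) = -24.80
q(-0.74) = -6.48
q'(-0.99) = -25.00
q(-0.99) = -0.25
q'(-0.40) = -23.92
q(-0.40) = -14.78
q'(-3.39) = -7.86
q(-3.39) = 46.10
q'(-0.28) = -23.44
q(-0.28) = -17.63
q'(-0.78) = -24.85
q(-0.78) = -5.49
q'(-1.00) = -25.00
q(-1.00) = 0.00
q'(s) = 3*s^2 + 6*s - 22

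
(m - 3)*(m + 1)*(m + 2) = m^3 - 7*m - 6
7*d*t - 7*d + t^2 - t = (7*d + t)*(t - 1)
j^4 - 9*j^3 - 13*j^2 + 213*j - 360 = (j - 8)*(j - 3)^2*(j + 5)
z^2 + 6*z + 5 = (z + 1)*(z + 5)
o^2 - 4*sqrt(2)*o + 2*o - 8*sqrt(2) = (o + 2)*(o - 4*sqrt(2))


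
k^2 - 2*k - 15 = (k - 5)*(k + 3)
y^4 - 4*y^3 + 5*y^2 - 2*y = y*(y - 2)*(y - 1)^2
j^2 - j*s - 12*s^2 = (j - 4*s)*(j + 3*s)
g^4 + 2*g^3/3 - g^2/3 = g^2*(g - 1/3)*(g + 1)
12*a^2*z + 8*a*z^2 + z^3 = z*(2*a + z)*(6*a + z)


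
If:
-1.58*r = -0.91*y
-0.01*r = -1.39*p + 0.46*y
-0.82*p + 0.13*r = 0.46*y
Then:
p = 0.00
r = 0.00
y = 0.00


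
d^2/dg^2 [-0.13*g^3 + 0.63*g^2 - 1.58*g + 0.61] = 1.26 - 0.78*g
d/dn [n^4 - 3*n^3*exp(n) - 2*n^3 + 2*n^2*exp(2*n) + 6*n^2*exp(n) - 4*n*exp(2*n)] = -3*n^3*exp(n) + 4*n^3 + 4*n^2*exp(2*n) - 3*n^2*exp(n) - 6*n^2 - 4*n*exp(2*n) + 12*n*exp(n) - 4*exp(2*n)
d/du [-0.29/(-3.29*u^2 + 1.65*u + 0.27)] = (0.4785 - 1.9082*u)/(-3.29*u^2 + 1.65*u + 0.27)^2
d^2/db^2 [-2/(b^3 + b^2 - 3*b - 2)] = 4*((3*b + 1)*(b^3 + b^2 - 3*b - 2) - (3*b^2 + 2*b - 3)^2)/(b^3 + b^2 - 3*b - 2)^3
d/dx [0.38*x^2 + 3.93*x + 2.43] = 0.76*x + 3.93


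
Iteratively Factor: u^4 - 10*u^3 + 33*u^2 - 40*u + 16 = (u - 4)*(u^3 - 6*u^2 + 9*u - 4) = (u - 4)^2*(u^2 - 2*u + 1) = (u - 4)^2*(u - 1)*(u - 1)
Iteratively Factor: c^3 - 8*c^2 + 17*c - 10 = (c - 5)*(c^2 - 3*c + 2) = (c - 5)*(c - 1)*(c - 2)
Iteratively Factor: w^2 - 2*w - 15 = (w + 3)*(w - 5)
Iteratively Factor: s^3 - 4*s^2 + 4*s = (s - 2)*(s^2 - 2*s) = s*(s - 2)*(s - 2)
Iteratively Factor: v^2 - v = (v - 1)*(v)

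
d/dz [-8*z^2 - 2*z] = -16*z - 2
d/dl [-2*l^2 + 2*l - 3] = 2 - 4*l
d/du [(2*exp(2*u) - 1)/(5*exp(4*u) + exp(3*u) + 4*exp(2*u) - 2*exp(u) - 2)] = (-20*exp(5*u) - 2*exp(4*u) + 20*exp(3*u) - exp(2*u) - 2)*exp(u)/(25*exp(8*u) + 10*exp(7*u) + 41*exp(6*u) - 12*exp(5*u) - 8*exp(4*u) - 20*exp(3*u) - 12*exp(2*u) + 8*exp(u) + 4)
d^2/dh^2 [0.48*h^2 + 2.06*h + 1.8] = 0.960000000000000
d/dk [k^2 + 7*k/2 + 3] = 2*k + 7/2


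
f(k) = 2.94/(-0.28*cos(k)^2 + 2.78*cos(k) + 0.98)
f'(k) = 2.94*(-0.56*sin(k)*cos(k) + 2.78*sin(k))/(-0.28*cos(k)^2 + 2.78*cos(k) + 0.98)^2 = (8.1732 - 1.6464*cos(k))*sin(k)/(-0.28*cos(k)^2 + 2.78*cos(k) + 0.98)^2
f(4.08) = -3.86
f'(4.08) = -12.74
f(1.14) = 1.41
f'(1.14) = 1.55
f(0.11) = 0.85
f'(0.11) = 0.06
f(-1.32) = 1.78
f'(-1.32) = -2.75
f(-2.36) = -2.59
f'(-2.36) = -5.11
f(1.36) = 1.90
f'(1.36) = 3.19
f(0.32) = 0.87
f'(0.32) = 0.18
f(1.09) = 1.33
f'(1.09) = 1.35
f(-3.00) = -1.44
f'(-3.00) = -0.33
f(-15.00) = -2.27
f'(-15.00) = -3.66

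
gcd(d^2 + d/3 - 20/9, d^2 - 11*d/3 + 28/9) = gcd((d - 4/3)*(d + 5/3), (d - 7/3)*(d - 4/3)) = d - 4/3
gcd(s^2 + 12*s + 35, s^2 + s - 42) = s + 7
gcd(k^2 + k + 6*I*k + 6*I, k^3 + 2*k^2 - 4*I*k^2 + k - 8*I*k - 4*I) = k + 1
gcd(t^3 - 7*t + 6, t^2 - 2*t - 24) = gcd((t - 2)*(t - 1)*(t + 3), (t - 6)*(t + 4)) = 1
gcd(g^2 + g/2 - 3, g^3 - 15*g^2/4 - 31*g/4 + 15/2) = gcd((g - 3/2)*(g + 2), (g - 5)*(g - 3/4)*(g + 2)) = g + 2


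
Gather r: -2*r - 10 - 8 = -2*r - 18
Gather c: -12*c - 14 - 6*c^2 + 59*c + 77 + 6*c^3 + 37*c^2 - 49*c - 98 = 6*c^3 + 31*c^2 - 2*c - 35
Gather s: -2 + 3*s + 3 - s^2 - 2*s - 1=-s^2 + s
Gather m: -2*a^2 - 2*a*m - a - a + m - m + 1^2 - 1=-2*a^2 - 2*a*m - 2*a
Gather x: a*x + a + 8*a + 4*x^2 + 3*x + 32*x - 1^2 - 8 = 9*a + 4*x^2 + x*(a + 35) - 9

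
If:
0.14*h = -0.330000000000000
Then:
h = -2.36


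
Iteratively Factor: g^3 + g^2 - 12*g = (g + 4)*(g^2 - 3*g) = g*(g + 4)*(g - 3)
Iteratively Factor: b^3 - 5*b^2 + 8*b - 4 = (b - 2)*(b^2 - 3*b + 2) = (b - 2)*(b - 1)*(b - 2)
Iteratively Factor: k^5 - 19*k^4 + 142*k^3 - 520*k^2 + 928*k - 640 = (k - 4)*(k^4 - 15*k^3 + 82*k^2 - 192*k + 160) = (k - 4)*(k - 2)*(k^3 - 13*k^2 + 56*k - 80) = (k - 4)^2*(k - 2)*(k^2 - 9*k + 20) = (k - 5)*(k - 4)^2*(k - 2)*(k - 4)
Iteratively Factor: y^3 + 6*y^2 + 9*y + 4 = (y + 1)*(y^2 + 5*y + 4) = (y + 1)*(y + 4)*(y + 1)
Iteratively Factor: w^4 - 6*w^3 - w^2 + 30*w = (w)*(w^3 - 6*w^2 - w + 30) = w*(w + 2)*(w^2 - 8*w + 15) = w*(w - 3)*(w + 2)*(w - 5)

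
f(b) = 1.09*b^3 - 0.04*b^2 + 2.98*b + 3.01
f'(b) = 3.27*b^2 - 0.08*b + 2.98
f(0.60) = 5.02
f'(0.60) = 4.11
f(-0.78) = 0.14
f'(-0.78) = 5.03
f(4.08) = 88.53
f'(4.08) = 57.09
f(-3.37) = -49.20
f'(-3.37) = 40.39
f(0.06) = 3.19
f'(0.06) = 2.99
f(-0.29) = 2.12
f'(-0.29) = 3.28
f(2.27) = 22.32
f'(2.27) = 19.65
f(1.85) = 15.29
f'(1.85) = 14.02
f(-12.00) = -1922.03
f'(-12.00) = 474.82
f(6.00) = 254.89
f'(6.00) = 120.22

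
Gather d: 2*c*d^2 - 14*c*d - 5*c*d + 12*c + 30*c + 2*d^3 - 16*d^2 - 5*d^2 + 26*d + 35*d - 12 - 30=42*c + 2*d^3 + d^2*(2*c - 21) + d*(61 - 19*c) - 42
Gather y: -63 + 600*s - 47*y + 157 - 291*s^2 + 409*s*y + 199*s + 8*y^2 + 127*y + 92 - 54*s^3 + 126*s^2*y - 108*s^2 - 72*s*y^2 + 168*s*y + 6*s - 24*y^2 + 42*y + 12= -54*s^3 - 399*s^2 + 805*s + y^2*(-72*s - 16) + y*(126*s^2 + 577*s + 122) + 198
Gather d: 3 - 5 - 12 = -14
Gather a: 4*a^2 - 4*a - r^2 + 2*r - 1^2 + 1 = 4*a^2 - 4*a - r^2 + 2*r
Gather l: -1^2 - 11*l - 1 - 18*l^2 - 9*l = -18*l^2 - 20*l - 2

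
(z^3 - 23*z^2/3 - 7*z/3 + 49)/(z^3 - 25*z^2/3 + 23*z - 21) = (3*z^2 - 14*z - 49)/(3*z^2 - 16*z + 21)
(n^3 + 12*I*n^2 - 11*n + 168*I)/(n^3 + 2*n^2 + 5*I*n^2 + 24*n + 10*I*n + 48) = (n + 7*I)/(n + 2)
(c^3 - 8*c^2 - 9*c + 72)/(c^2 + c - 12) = (c^2 - 5*c - 24)/(c + 4)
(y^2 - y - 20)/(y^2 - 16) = (y - 5)/(y - 4)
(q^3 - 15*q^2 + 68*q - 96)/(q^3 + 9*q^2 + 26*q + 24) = (q^3 - 15*q^2 + 68*q - 96)/(q^3 + 9*q^2 + 26*q + 24)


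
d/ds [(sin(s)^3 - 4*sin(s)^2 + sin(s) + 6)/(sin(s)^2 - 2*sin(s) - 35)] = (sin(s)^4 - 4*sin(s)^3 - 98*sin(s)^2 + 268*sin(s) - 23)*cos(s)/((sin(s) - 7)^2*(sin(s) + 5)^2)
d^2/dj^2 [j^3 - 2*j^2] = 6*j - 4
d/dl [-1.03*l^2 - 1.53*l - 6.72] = -2.06*l - 1.53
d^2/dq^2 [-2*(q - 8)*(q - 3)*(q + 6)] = 20 - 12*q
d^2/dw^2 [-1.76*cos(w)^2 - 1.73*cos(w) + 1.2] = 1.73*cos(w) + 3.52*cos(2*w)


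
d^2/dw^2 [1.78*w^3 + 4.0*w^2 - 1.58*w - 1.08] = 10.68*w + 8.0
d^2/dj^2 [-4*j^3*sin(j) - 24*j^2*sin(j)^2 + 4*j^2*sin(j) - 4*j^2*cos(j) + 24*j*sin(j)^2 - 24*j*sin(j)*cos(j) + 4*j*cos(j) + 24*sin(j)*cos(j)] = 4*j^3*sin(j) - 4*j^2*sin(j) - 20*j^2*cos(j) - 48*j^2*cos(2*j) - 8*j*sin(j) + 12*j*cos(j) + 48*sqrt(2)*j*cos(2*j + pi/4) - 8*cos(j) - 24*cos(2*j) - 24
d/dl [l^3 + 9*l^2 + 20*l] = 3*l^2 + 18*l + 20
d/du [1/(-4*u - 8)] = 1/(4*(u + 2)^2)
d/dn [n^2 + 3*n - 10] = 2*n + 3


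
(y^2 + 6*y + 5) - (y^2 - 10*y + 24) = 16*y - 19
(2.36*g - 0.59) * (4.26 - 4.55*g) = -10.738*g^2 + 12.7381*g - 2.5134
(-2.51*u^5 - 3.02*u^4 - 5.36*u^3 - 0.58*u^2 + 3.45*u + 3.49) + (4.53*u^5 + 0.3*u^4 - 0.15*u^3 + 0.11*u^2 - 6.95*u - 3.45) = 2.02*u^5 - 2.72*u^4 - 5.51*u^3 - 0.47*u^2 - 3.5*u + 0.04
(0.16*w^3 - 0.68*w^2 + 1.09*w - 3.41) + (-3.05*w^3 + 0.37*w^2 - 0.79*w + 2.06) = -2.89*w^3 - 0.31*w^2 + 0.3*w - 1.35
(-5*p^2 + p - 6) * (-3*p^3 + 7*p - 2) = 15*p^5 - 3*p^4 - 17*p^3 + 17*p^2 - 44*p + 12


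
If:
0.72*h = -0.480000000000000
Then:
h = -0.67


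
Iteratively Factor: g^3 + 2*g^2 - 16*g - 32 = (g + 4)*(g^2 - 2*g - 8) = (g - 4)*(g + 4)*(g + 2)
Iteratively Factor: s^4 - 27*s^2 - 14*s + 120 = (s - 5)*(s^3 + 5*s^2 - 2*s - 24) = (s - 5)*(s + 4)*(s^2 + s - 6) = (s - 5)*(s - 2)*(s + 4)*(s + 3)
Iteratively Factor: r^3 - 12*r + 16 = (r - 2)*(r^2 + 2*r - 8) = (r - 2)*(r + 4)*(r - 2)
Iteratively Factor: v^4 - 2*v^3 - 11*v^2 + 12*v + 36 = (v + 2)*(v^3 - 4*v^2 - 3*v + 18) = (v - 3)*(v + 2)*(v^2 - v - 6) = (v - 3)^2*(v + 2)*(v + 2)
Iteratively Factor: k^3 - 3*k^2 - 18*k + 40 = (k - 2)*(k^2 - k - 20) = (k - 2)*(k + 4)*(k - 5)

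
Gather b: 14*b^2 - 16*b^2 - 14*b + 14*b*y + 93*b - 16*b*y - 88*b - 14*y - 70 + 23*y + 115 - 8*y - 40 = -2*b^2 + b*(-2*y - 9) + y + 5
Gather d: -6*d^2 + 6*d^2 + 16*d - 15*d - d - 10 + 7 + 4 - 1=0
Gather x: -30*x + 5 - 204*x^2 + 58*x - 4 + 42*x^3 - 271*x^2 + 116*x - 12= 42*x^3 - 475*x^2 + 144*x - 11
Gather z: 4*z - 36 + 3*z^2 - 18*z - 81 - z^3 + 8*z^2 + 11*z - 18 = -z^3 + 11*z^2 - 3*z - 135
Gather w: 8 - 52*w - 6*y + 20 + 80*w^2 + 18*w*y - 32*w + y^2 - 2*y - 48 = 80*w^2 + w*(18*y - 84) + y^2 - 8*y - 20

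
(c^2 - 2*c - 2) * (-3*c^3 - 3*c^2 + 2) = -3*c^5 + 3*c^4 + 12*c^3 + 8*c^2 - 4*c - 4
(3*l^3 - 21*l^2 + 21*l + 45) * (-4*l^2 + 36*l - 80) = -12*l^5 + 192*l^4 - 1080*l^3 + 2256*l^2 - 60*l - 3600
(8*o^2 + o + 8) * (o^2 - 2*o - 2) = 8*o^4 - 15*o^3 - 10*o^2 - 18*o - 16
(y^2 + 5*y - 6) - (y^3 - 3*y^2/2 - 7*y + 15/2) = -y^3 + 5*y^2/2 + 12*y - 27/2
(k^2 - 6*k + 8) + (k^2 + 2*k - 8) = 2*k^2 - 4*k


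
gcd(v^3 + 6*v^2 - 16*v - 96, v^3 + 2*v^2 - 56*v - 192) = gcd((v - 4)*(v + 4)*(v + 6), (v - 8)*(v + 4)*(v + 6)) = v^2 + 10*v + 24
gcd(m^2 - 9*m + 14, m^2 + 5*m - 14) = m - 2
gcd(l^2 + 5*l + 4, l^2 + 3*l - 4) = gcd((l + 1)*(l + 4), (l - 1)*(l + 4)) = l + 4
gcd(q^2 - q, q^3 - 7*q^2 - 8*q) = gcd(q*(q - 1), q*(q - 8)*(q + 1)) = q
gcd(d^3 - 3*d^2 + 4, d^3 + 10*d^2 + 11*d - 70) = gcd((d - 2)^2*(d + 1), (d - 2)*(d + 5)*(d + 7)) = d - 2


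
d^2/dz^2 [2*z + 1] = 0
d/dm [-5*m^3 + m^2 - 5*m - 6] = -15*m^2 + 2*m - 5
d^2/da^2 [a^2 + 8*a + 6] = 2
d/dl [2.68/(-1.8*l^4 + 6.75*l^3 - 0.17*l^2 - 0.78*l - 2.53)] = (19.296*l^3 - 54.27*l^2 + 0.9112*l + 2.0904)/(1.8*l^4 - 6.75*l^3 + 0.17*l^2 + 0.78*l + 2.53)^2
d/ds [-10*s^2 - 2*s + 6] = -20*s - 2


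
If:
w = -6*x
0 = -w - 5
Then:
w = -5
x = 5/6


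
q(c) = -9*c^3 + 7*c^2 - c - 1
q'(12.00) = -3721.00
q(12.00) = -14557.00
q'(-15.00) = -6286.00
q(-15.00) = 31964.00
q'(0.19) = 0.69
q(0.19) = -1.00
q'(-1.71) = -103.89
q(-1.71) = 66.18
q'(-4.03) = -495.92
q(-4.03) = 705.77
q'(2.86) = -181.81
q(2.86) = -157.15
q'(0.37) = 0.48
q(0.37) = -0.87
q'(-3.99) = -486.70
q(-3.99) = 686.12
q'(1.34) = -30.72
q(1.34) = -11.43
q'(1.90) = -71.87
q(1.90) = -39.36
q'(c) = -27*c^2 + 14*c - 1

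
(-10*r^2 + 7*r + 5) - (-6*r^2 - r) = -4*r^2 + 8*r + 5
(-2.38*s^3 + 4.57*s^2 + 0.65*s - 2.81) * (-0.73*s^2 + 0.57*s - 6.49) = 1.7374*s^5 - 4.6927*s^4 + 17.5766*s^3 - 27.2375*s^2 - 5.8202*s + 18.2369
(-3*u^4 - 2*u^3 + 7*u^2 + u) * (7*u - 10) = -21*u^5 + 16*u^4 + 69*u^3 - 63*u^2 - 10*u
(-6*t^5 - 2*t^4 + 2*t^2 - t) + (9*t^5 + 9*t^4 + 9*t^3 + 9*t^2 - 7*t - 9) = 3*t^5 + 7*t^4 + 9*t^3 + 11*t^2 - 8*t - 9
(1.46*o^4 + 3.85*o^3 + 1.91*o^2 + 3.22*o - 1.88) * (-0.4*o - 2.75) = -0.584*o^5 - 5.555*o^4 - 11.3515*o^3 - 6.5405*o^2 - 8.103*o + 5.17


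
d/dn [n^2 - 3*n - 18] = 2*n - 3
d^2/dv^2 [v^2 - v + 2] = 2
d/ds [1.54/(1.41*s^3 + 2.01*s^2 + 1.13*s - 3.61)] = (-6.5142*s^2 - 6.1908*s - 1.7402)/(1.41*s^3 + 2.01*s^2 + 1.13*s - 3.61)^2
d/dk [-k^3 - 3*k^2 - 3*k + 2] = -3*k^2 - 6*k - 3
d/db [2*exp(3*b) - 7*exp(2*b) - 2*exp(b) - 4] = (6*exp(2*b) - 14*exp(b) - 2)*exp(b)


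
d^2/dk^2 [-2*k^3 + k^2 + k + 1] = 2 - 12*k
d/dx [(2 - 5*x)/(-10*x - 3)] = 35/(10*x + 3)^2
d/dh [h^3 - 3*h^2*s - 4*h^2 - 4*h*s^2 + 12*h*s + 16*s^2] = 3*h^2 - 6*h*s - 8*h - 4*s^2 + 12*s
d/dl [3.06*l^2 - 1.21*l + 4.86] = 6.12*l - 1.21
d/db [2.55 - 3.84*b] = -3.84000000000000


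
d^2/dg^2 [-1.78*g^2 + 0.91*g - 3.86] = -3.56000000000000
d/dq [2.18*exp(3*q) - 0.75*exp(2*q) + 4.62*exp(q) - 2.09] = (6.54*exp(2*q) - 1.5*exp(q) + 4.62)*exp(q)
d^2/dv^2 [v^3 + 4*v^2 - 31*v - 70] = 6*v + 8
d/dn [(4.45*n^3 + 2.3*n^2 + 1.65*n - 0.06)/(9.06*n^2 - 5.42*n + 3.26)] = (40.317*n^4 - 48.238*n^3 + 16.106*n^2 + 16.0832*n + 5.0538)/(82.0836*n^4 - 98.2104*n^3 + 88.4476*n^2 - 35.3384*n + 10.6276)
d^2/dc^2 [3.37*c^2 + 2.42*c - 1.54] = 6.74000000000000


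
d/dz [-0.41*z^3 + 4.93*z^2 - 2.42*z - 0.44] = -1.23*z^2 + 9.86*z - 2.42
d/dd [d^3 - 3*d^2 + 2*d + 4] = 3*d^2 - 6*d + 2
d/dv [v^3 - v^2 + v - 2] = 3*v^2 - 2*v + 1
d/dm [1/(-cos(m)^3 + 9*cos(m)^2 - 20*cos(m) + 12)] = (-3*cos(m)^2 + 18*cos(m) - 20)*sin(m)/(cos(m)^3 - 9*cos(m)^2 + 20*cos(m) - 12)^2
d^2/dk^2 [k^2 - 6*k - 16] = 2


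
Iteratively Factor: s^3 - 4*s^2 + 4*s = (s - 2)*(s^2 - 2*s) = s*(s - 2)*(s - 2)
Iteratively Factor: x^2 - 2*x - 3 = (x - 3)*(x + 1)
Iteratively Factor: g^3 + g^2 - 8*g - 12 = (g + 2)*(g^2 - g - 6) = (g - 3)*(g + 2)*(g + 2)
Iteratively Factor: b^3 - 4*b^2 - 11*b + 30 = (b + 3)*(b^2 - 7*b + 10) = (b - 2)*(b + 3)*(b - 5)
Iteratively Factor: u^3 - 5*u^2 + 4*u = (u)*(u^2 - 5*u + 4) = u*(u - 4)*(u - 1)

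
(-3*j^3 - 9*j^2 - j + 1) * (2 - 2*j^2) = 6*j^5 + 18*j^4 - 4*j^3 - 20*j^2 - 2*j + 2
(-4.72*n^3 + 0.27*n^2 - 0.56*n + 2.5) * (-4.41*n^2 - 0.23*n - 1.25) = 20.8152*n^5 - 0.1051*n^4 + 8.3075*n^3 - 11.2337*n^2 + 0.125*n - 3.125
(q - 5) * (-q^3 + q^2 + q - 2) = -q^4 + 6*q^3 - 4*q^2 - 7*q + 10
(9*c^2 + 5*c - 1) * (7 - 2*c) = -18*c^3 + 53*c^2 + 37*c - 7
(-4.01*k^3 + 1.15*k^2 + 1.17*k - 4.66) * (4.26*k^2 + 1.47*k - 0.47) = -17.0826*k^5 - 0.9957*k^4 + 8.5594*k^3 - 18.6722*k^2 - 7.4001*k + 2.1902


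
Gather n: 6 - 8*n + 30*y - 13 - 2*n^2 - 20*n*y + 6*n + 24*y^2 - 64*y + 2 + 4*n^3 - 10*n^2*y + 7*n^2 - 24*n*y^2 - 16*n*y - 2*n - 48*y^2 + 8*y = 4*n^3 + n^2*(5 - 10*y) + n*(-24*y^2 - 36*y - 4) - 24*y^2 - 26*y - 5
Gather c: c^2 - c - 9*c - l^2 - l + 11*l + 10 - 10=c^2 - 10*c - l^2 + 10*l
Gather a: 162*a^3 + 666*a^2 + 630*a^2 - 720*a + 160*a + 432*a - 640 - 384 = 162*a^3 + 1296*a^2 - 128*a - 1024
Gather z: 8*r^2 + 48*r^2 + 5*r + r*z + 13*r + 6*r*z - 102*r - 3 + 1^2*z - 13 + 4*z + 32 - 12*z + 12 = 56*r^2 - 84*r + z*(7*r - 7) + 28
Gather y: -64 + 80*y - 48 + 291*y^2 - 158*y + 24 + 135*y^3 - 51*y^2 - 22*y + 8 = 135*y^3 + 240*y^2 - 100*y - 80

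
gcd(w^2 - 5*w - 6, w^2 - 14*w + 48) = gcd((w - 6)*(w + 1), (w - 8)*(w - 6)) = w - 6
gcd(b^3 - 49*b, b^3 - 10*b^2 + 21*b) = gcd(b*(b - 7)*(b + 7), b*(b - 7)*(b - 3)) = b^2 - 7*b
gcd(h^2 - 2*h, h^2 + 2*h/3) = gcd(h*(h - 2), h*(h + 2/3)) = h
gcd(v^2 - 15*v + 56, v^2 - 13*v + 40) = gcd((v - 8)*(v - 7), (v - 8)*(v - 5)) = v - 8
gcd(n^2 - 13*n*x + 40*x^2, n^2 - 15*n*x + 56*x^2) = -n + 8*x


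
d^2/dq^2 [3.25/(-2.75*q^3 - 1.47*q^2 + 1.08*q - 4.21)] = ((53.625*q + 9.555)*(2.75*q^3 + 1.47*q^2 - 1.08*q + 4.21) - 3.25*(8.25*q^2 + 2.94*q - 1.08)*(16.5*q^2 + 5.88*q - 2.16))/(2.75*q^3 + 1.47*q^2 - 1.08*q + 4.21)^3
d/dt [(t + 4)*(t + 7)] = 2*t + 11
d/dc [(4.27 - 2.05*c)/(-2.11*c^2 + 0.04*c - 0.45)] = (-4.3255*c^2 + 18.0194*c + 0.7517)/(4.4521*c^4 - 0.1688*c^3 + 1.9006*c^2 - 0.036*c + 0.2025)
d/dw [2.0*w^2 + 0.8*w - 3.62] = 4.0*w + 0.8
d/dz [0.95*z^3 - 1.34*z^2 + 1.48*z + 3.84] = 2.85*z^2 - 2.68*z + 1.48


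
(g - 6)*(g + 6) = g^2 - 36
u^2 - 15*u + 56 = (u - 8)*(u - 7)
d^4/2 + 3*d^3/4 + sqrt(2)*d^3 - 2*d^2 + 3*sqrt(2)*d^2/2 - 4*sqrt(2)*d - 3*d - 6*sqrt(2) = (d/2 + sqrt(2))*(d - 2)*(d + 3/2)*(d + 2)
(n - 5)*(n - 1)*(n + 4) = n^3 - 2*n^2 - 19*n + 20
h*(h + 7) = h^2 + 7*h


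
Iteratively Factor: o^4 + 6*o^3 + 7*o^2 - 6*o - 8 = (o + 4)*(o^3 + 2*o^2 - o - 2) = (o + 1)*(o + 4)*(o^2 + o - 2) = (o + 1)*(o + 2)*(o + 4)*(o - 1)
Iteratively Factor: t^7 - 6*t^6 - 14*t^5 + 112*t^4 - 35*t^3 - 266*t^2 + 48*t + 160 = (t - 1)*(t^6 - 5*t^5 - 19*t^4 + 93*t^3 + 58*t^2 - 208*t - 160) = (t - 1)*(t + 1)*(t^5 - 6*t^4 - 13*t^3 + 106*t^2 - 48*t - 160) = (t - 2)*(t - 1)*(t + 1)*(t^4 - 4*t^3 - 21*t^2 + 64*t + 80) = (t - 5)*(t - 2)*(t - 1)*(t + 1)*(t^3 + t^2 - 16*t - 16) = (t - 5)*(t - 2)*(t - 1)*(t + 1)^2*(t^2 - 16) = (t - 5)*(t - 2)*(t - 1)*(t + 1)^2*(t + 4)*(t - 4)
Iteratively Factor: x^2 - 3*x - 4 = (x - 4)*(x + 1)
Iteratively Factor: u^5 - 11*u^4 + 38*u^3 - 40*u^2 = (u - 2)*(u^4 - 9*u^3 + 20*u^2) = (u - 5)*(u - 2)*(u^3 - 4*u^2) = (u - 5)*(u - 4)*(u - 2)*(u^2) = u*(u - 5)*(u - 4)*(u - 2)*(u)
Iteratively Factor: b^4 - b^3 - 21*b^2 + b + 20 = (b + 1)*(b^3 - 2*b^2 - 19*b + 20) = (b - 5)*(b + 1)*(b^2 + 3*b - 4) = (b - 5)*(b + 1)*(b + 4)*(b - 1)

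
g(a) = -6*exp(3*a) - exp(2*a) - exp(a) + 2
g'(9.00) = -9576999658873.73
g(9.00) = -3192355111681.01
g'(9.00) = -9576999658873.73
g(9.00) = -3192355111681.01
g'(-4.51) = -0.01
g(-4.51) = 1.99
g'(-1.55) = -0.47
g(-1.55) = 1.69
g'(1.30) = -919.84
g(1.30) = -311.55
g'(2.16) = -11894.53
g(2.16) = -3993.69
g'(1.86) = -4860.24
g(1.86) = -1636.12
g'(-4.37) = -0.01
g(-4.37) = 1.99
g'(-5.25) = -0.01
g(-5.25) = 1.99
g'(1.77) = -3717.11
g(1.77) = -1252.44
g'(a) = -18*exp(3*a) - 2*exp(2*a) - exp(a)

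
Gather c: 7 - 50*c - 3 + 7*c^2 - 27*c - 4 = 7*c^2 - 77*c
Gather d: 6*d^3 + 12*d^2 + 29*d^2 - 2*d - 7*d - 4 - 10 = 6*d^3 + 41*d^2 - 9*d - 14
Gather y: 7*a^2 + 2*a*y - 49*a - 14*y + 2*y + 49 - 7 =7*a^2 - 49*a + y*(2*a - 12) + 42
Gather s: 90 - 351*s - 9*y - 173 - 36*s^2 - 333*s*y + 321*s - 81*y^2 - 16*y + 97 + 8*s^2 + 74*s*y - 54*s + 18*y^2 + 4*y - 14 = -28*s^2 + s*(-259*y - 84) - 63*y^2 - 21*y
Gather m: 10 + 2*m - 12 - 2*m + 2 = 0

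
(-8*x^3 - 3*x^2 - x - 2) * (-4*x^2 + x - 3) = 32*x^5 + 4*x^4 + 25*x^3 + 16*x^2 + x + 6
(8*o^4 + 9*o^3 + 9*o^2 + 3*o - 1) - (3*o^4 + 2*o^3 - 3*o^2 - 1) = 5*o^4 + 7*o^3 + 12*o^2 + 3*o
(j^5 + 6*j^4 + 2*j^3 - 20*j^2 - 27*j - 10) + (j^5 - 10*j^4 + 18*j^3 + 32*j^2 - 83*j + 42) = 2*j^5 - 4*j^4 + 20*j^3 + 12*j^2 - 110*j + 32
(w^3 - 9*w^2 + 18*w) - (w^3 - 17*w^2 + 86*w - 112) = 8*w^2 - 68*w + 112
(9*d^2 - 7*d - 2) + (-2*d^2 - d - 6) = 7*d^2 - 8*d - 8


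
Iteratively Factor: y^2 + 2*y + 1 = (y + 1)*(y + 1)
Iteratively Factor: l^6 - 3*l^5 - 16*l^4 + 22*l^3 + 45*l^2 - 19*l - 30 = (l + 1)*(l^5 - 4*l^4 - 12*l^3 + 34*l^2 + 11*l - 30) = (l - 2)*(l + 1)*(l^4 - 2*l^3 - 16*l^2 + 2*l + 15) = (l - 2)*(l - 1)*(l + 1)*(l^3 - l^2 - 17*l - 15) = (l - 5)*(l - 2)*(l - 1)*(l + 1)*(l^2 + 4*l + 3) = (l - 5)*(l - 2)*(l - 1)*(l + 1)^2*(l + 3)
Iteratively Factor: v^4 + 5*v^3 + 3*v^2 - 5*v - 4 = (v + 1)*(v^3 + 4*v^2 - v - 4) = (v - 1)*(v + 1)*(v^2 + 5*v + 4) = (v - 1)*(v + 1)^2*(v + 4)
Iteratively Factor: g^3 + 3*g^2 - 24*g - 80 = (g + 4)*(g^2 - g - 20) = (g - 5)*(g + 4)*(g + 4)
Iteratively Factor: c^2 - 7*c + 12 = (c - 3)*(c - 4)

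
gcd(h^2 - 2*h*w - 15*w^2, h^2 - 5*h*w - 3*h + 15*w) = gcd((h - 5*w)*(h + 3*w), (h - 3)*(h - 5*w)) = -h + 5*w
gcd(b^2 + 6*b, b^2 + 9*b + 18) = b + 6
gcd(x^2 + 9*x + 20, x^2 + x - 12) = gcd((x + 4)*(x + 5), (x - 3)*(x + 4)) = x + 4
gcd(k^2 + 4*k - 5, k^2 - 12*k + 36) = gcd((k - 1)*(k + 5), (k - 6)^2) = 1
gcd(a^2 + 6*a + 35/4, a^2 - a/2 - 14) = a + 7/2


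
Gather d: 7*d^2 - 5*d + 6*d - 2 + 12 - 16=7*d^2 + d - 6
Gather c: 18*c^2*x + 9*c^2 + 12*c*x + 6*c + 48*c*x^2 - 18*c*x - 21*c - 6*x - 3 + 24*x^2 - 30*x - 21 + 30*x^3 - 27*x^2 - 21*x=c^2*(18*x + 9) + c*(48*x^2 - 6*x - 15) + 30*x^3 - 3*x^2 - 57*x - 24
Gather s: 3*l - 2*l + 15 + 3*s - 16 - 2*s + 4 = l + s + 3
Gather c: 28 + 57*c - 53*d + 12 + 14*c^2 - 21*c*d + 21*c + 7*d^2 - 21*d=14*c^2 + c*(78 - 21*d) + 7*d^2 - 74*d + 40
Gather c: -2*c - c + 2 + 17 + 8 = 27 - 3*c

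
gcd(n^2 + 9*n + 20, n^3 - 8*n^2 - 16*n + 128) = n + 4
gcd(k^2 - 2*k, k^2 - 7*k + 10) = k - 2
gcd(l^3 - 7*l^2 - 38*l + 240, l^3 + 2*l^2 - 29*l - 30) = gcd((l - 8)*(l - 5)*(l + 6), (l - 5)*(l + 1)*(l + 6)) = l^2 + l - 30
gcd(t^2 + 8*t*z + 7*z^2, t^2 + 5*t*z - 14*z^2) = t + 7*z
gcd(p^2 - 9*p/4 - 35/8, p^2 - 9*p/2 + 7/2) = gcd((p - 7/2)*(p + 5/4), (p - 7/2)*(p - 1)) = p - 7/2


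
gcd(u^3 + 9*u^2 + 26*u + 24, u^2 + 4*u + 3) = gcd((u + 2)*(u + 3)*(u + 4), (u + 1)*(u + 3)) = u + 3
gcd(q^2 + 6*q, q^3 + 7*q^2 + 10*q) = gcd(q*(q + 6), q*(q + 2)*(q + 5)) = q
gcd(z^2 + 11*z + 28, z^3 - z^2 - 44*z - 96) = z + 4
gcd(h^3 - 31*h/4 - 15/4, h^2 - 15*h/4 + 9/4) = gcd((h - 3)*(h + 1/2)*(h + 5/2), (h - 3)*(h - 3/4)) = h - 3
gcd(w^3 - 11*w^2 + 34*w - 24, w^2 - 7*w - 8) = 1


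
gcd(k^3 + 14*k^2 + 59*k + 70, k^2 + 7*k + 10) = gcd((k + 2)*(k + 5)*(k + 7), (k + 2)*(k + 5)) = k^2 + 7*k + 10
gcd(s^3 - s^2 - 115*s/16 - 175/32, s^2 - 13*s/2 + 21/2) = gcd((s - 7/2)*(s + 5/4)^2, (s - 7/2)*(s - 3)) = s - 7/2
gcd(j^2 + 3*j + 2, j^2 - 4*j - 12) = j + 2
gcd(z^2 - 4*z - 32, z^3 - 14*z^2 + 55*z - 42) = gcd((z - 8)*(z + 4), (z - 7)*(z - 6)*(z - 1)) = 1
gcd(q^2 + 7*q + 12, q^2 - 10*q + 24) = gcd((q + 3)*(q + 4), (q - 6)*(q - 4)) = 1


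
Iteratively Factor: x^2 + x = (x)*(x + 1)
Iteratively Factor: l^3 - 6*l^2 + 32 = (l + 2)*(l^2 - 8*l + 16) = (l - 4)*(l + 2)*(l - 4)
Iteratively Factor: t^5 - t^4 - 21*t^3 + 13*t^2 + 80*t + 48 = (t + 4)*(t^4 - 5*t^3 - t^2 + 17*t + 12) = (t + 1)*(t + 4)*(t^3 - 6*t^2 + 5*t + 12) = (t + 1)^2*(t + 4)*(t^2 - 7*t + 12) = (t - 4)*(t + 1)^2*(t + 4)*(t - 3)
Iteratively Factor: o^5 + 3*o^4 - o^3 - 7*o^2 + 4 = (o + 1)*(o^4 + 2*o^3 - 3*o^2 - 4*o + 4) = (o - 1)*(o + 1)*(o^3 + 3*o^2 - 4) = (o - 1)^2*(o + 1)*(o^2 + 4*o + 4) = (o - 1)^2*(o + 1)*(o + 2)*(o + 2)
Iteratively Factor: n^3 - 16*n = (n + 4)*(n^2 - 4*n) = n*(n + 4)*(n - 4)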